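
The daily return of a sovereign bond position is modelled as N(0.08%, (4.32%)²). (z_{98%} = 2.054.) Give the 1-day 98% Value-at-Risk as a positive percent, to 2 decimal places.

VaR = −μ + z·σ = −(0.08%) + 2.054 × 4.32% = 8.793%.

8.79%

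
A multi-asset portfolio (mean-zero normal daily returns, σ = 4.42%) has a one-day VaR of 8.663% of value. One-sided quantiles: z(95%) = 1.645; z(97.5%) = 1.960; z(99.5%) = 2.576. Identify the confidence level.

Implied z = VaR/σ = 8.663 / 4.42 = 1.960.
This matches z(97.5%) = 1.960.

97.5%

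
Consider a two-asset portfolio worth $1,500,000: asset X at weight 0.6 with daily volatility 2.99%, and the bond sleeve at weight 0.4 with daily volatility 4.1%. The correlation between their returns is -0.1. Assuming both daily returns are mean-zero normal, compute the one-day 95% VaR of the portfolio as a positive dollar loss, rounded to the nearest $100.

σ_p² = 0.6²·2.99² + 0.4²·4.1² + 2·-0.1·0.6·0.4·2.99·4.1 = 5.3196 (%²).
σ_p = √5.3196 = 2.306%.
At 95%, z = 1.645.
VaR = 1.645 × 2.306% = 3.793%; on $1,500,000 that is $56,895.

$56,900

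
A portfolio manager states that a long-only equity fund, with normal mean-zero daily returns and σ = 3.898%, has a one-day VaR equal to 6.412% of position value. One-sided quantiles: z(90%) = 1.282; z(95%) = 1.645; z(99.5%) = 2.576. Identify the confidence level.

95%

Implied z = VaR/σ = 6.412 / 3.898 = 1.645.
This matches z(95%) = 1.645.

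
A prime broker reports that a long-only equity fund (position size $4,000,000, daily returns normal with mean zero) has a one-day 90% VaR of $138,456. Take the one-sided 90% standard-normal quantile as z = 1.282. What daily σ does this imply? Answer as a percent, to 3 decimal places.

VaR as a fraction: $138,456 / $4,000,000 = 3.461%.
σ = VaR / z = 3.461% / 1.282 = 2.700%.

2.700%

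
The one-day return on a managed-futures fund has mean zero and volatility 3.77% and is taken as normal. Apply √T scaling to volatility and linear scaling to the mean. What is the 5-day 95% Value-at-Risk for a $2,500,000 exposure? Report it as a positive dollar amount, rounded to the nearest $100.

At 95%, z = 1.645.
σ_{5d} = 3.77% × √5 = 8.430%.
VaR = 1.645 × 8.430% = 13.867%.
On $2,500,000: 0.13867 × $2,500,000 = $346,675.

$346,700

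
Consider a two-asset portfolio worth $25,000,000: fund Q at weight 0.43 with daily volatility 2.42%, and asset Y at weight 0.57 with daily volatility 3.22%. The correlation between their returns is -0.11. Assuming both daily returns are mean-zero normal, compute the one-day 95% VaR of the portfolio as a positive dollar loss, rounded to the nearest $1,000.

$826,000

σ_p² = 0.43²·2.42² + 0.57²·3.22² + 2·-0.11·0.43·0.57·2.42·3.22 = 4.0314 (%²).
σ_p = √4.0314 = 2.008%.
At 95%, z = 1.645.
VaR = 1.645 × 2.008% = 3.303%; on $25,000,000 that is $825,750.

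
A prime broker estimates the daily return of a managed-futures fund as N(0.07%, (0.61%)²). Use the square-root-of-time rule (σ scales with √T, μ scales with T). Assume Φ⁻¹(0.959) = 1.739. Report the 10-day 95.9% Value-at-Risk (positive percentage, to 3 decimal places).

2.655%

σ_{10d} = 0.61% × √10 = 1.929%; μ_{10d} = 10 × 0.07% = 0.700%.
VaR = −(0.700%) + 1.739 × 1.929% = 2.655%.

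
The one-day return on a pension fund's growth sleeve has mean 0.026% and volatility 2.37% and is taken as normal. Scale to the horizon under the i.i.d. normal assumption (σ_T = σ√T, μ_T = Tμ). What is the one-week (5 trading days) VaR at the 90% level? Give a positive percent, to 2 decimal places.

At 90%, z = 1.282.
σ_{5d} = 2.37% × √5 = 5.299%; μ_{5d} = 5 × 0.026% = 0.130%.
VaR = −(0.130%) + 1.282 × 5.299% = 6.663%.

6.66%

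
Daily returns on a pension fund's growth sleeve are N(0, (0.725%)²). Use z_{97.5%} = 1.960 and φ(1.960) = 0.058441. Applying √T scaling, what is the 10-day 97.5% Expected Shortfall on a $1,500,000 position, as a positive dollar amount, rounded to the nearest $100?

σ_{10d} = 0.725% × √10 = 2.293%.
ES multiplier = φ(z)/(1−α) = 0.058441/0.025 = 2.338.
ES = 2.293% × 2.338 = 5.361%; on $1,500,000: $80,415.

$80,400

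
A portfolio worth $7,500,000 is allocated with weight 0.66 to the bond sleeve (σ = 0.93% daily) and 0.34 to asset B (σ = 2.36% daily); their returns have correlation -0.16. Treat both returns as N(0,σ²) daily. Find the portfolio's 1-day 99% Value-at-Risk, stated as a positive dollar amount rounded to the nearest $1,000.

σ_p² = 0.66²·0.93² + 0.34²·2.36² + 2·-0.16·0.66·0.34·0.93·2.36 = 0.8630 (%²).
σ_p = √0.8630 = 0.929%.
At 99%, z = 2.326.
VaR = 2.326 × 0.929% = 2.161%; on $7,500,000 that is $162,075.

$162,000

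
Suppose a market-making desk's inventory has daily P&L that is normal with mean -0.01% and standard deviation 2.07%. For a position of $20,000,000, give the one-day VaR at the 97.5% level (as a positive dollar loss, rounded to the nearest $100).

$813,400

At 97.5% one-sided, z = 1.960.
VaR = −μ + z·σ = −(-0.01%) + 1.960 × 2.07% = 4.067%.
On $20,000,000: 0.04067 × $20,000,000 = $813,400.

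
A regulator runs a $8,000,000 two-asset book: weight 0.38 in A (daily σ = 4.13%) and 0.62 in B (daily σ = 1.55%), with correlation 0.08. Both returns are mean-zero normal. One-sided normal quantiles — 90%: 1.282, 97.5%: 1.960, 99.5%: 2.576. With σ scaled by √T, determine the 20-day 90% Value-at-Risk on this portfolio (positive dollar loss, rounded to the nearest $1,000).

$874,000

σ_p = √(0.38²·4.13² + 0.62²·1.55² + 2·0.08·0.38·0.62·4.13·1.55) = 1.905%.
σ_{20d} = 1.905% × √20 = 8.519%.
VaR = 1.282 × 8.519% = 10.921%; on $8,000,000 that is $873,680.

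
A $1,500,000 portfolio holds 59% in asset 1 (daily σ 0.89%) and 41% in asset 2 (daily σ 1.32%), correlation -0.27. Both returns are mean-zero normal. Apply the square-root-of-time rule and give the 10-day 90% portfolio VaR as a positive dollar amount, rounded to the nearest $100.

$39,200

σ_p = √(0.59²·0.89² + 0.41²·1.32² + 2·-0.27·0.59·0.41·0.89·1.32) = 0.644%.
σ_{10d} = 0.644% × √10 = 2.037%.
z(90%) = 1.282.
VaR = 1.282 × 2.037% = 2.611%; on $1,500,000 that is $39,165.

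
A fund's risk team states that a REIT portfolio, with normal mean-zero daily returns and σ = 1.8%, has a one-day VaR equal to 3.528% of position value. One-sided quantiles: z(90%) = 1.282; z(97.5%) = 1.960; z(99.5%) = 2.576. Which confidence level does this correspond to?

Implied z = VaR/σ = 3.528 / 1.8 = 1.960.
This matches z(97.5%) = 1.960.

97.5%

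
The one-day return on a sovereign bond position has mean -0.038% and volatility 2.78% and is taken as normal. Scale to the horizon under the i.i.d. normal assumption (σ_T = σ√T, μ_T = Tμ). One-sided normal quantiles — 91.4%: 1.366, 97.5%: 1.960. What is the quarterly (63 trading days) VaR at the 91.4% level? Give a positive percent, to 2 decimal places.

σ_{63d} = 2.78% × √63 = 22.066%; μ_{63d} = 63 × -0.038% = -2.394%.
VaR = −(-2.394%) + 1.366 × 22.066% = 32.536%.

32.54%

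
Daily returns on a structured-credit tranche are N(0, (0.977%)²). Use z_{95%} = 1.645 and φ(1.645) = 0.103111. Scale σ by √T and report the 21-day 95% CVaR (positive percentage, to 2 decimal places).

σ_{21d} = 0.977% × √21 = 4.477%.
ES multiplier = φ(z)/(1−α) = 0.103111/0.05 = 2.062.
ES = 4.477% × 2.062 = 9.232%.

9.23%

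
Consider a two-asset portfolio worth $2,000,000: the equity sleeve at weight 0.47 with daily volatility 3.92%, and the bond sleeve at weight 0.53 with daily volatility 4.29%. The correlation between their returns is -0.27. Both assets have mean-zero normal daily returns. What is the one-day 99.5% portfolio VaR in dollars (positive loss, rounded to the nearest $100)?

$129,300

σ_p² = 0.47²·3.92² + 0.53²·4.29² + 2·-0.27·0.47·0.53·3.92·4.29 = 6.3021 (%²).
σ_p = √6.3021 = 2.510%.
At 99.5%, z = 2.576.
VaR = 2.576 × 2.510% = 6.466%; on $2,000,000 that is $129,320.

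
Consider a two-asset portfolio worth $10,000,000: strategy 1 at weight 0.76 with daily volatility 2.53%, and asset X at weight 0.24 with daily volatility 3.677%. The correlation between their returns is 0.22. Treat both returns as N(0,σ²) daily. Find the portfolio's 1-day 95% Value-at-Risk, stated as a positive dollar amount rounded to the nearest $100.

σ_p² = 0.76²·2.53² + 0.24²·3.677² + 2·0.22·0.76·0.24·2.53·3.677 = 5.2225 (%²).
σ_p = √5.2225 = 2.285%.
At 95%, z = 1.645.
VaR = 1.645 × 2.285% = 3.759%; on $10,000,000 that is $375,900.

$375,900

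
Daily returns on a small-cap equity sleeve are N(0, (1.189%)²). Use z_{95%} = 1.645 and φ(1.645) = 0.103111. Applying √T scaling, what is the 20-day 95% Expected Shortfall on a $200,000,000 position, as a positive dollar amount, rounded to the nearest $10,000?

σ_{20d} = 1.189% × √20 = 5.317%.
ES multiplier = φ(z)/(1−α) = 0.103111/0.05 = 2.062.
ES = 5.317% × 2.062 = 10.964%; on $200,000,000: $21,928,000.

$21,930,000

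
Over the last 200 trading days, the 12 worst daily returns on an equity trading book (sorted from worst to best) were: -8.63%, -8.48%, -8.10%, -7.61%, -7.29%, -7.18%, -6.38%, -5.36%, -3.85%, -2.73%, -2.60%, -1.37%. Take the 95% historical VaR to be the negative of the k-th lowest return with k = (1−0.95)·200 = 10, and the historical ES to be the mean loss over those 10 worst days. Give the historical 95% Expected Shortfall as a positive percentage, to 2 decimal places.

The 10 worst returns sum to -65.61%.
ES = −(-65.61%) / 10 = 6.561% ≈ 6.56%.

6.56%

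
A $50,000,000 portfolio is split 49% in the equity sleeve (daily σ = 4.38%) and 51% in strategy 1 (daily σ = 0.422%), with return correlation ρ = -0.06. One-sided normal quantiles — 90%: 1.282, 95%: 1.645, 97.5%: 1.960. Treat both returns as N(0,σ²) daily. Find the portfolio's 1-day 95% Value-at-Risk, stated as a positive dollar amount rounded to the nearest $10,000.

σ_p² = 0.49²·4.38² + 0.51²·0.422² + 2·-0.06·0.49·0.51·4.38·0.422 = 4.5971 (%²).
σ_p = √4.5971 = 2.144%.
VaR = 1.645 × 2.144% = 3.527%; on $50,000,000 that is $1,763,500.

$1,760,000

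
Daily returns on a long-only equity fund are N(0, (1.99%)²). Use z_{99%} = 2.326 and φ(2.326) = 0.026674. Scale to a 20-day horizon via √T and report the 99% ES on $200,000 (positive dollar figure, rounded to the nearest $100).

$47,500

σ_{20d} = 1.99% × √20 = 8.900%.
ES multiplier = φ(z)/(1−α) = 0.026674/0.01 = 2.667.
ES = 8.900% × 2.667 = 23.736%; on $200,000: $47,472.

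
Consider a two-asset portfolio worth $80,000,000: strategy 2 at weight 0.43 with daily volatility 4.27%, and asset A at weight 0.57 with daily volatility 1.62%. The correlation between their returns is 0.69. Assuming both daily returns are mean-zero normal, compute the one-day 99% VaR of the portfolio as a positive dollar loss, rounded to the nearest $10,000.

$4,770,000

σ_p² = 0.43²·4.27² + 0.57²·1.62² + 2·0.69·0.43·0.57·4.27·1.62 = 6.5637 (%²).
σ_p = √6.5637 = 2.562%.
At 99%, z = 2.326.
VaR = 2.326 × 2.562% = 5.959%; on $80,000,000 that is $4,767,200.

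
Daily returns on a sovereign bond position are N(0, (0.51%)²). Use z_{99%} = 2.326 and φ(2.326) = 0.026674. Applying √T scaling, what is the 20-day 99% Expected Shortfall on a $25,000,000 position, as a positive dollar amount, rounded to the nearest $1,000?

σ_{20d} = 0.51% × √20 = 2.281%.
ES multiplier = φ(z)/(1−α) = 0.026674/0.01 = 2.667.
ES = 2.281% × 2.667 = 6.083%; on $25,000,000: $1,520,750.

$1,521,000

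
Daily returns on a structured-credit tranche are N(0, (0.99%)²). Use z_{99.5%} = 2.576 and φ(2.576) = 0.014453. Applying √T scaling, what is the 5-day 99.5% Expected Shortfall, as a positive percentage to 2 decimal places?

σ_{5d} = 0.99% × √5 = 2.214%.
ES multiplier = φ(z)/(1−α) = 0.014453/0.005 = 2.891.
ES = 2.214% × 2.891 = 6.401%.

6.40%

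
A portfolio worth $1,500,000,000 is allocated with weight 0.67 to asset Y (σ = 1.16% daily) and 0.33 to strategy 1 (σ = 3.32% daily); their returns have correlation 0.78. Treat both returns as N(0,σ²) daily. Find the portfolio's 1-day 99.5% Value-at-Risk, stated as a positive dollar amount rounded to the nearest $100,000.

$68,400,000

σ_p² = 0.67²·1.16² + 0.33²·3.32² + 2·0.78·0.67·0.33·1.16·3.32 = 3.1327 (%²).
σ_p = √3.1327 = 1.770%.
At 99.5%, z = 2.576.
VaR = 2.576 × 1.770% = 4.560%; on $1,500,000,000 that is $68,400,000.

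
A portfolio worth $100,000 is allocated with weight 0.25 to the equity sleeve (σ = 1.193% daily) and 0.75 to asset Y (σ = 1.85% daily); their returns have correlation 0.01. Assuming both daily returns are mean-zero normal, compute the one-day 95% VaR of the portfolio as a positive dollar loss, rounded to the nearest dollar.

σ_p² = 0.25²·1.193² + 0.75²·1.85² + 2·0.01·0.25·0.75·1.193·1.85 = 2.0224 (%²).
σ_p = √2.0224 = 1.422%.
At 95%, z = 1.645.
VaR = 1.645 × 1.422% = 2.339%; on $100,000 that is $2,339.

$2,339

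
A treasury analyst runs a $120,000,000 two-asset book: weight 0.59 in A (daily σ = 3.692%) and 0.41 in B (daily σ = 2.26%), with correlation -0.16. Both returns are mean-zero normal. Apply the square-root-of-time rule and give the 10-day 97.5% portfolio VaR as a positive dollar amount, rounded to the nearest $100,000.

$16,600,000

σ_p = √(0.59²·3.692² + 0.41²·2.26² + 2·-0.16·0.59·0.41·3.692·2.26) = 2.227%.
σ_{10d} = 2.227% × √10 = 7.042%.
z(97.5%) = 1.960.
VaR = 1.960 × 7.042% = 13.802%; on $120,000,000 that is $16,562,400.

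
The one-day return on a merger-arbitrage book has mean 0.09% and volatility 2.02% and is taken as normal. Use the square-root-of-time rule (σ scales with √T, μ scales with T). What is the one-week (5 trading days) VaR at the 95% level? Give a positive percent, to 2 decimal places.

6.98%

At 95%, z = 1.645.
σ_{5d} = 2.02% × √5 = 4.517%; μ_{5d} = 5 × 0.09% = 0.450%.
VaR = −(0.450%) + 1.645 × 4.517% = 6.980%.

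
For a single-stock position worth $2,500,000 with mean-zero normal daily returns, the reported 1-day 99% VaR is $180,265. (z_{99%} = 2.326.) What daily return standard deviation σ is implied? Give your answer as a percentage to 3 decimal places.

VaR as a fraction: $180,265 / $2,500,000 = 7.211%.
σ = VaR / z = 7.211% / 2.326 = 3.100%.

3.100%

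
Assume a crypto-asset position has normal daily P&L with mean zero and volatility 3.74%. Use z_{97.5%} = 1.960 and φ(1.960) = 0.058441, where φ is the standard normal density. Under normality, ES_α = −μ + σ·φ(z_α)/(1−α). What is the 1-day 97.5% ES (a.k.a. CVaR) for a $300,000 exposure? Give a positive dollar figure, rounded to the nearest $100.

$26,200

Tail multiplier: φ(z)/(1−α) = 0.058441 / 0.025 = 2.338.
ES = 3.74% × 2.338 = 8.744%.
On $300,000: 0.08744 × $300,000 = $26,232.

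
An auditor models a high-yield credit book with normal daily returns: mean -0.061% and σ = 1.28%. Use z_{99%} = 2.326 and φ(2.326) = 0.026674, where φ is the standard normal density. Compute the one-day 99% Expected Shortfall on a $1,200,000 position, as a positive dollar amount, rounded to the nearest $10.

$41,700

Tail multiplier: φ(z)/(1−α) = 0.026674 / 0.01 = 2.667.
ES = −(-0.061%) + 1.28% × 2.667 = 3.475%.
On $1,200,000: 0.03475 × $1,200,000 = $41,700.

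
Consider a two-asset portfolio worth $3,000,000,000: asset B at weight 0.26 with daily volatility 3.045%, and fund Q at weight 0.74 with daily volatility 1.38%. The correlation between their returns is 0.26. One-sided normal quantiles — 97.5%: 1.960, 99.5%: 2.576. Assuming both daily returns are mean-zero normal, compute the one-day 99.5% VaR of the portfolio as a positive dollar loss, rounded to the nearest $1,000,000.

$112,000,000

σ_p² = 0.26²·3.045² + 0.74²·1.38² + 2·0.26·0.26·0.74·3.045·1.38 = 2.0901 (%²).
σ_p = √2.0901 = 1.446%.
VaR = 2.576 × 1.446% = 3.725%; on $3,000,000,000 that is $111,750,000.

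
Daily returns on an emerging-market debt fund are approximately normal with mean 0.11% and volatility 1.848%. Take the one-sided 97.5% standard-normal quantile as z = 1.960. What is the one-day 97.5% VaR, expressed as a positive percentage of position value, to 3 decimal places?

VaR = −μ + z·σ = −(0.11%) + 1.960 × 1.848% = 3.512%.

3.512%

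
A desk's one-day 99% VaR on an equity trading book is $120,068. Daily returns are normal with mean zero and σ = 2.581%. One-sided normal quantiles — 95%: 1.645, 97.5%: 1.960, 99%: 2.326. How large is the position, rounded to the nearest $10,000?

$2,000,000

VaR as a fraction of value: z·σ = 2.326 × 2.581% = 6.00341%.
Position = $120,068 / 0.0600341 = $1,999,998.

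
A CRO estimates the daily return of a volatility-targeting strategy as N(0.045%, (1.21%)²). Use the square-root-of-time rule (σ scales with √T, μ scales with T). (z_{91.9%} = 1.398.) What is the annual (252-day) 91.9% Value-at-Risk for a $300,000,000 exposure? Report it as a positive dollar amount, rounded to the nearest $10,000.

$46,540,000

σ_{252d} = 1.21% × √252 = 19.208%; μ_{252d} = 252 × 0.045% = 11.340%.
VaR = −(11.340%) + 1.398 × 19.208% = 15.513%.
On $300,000,000: 0.15513 × $300,000,000 = $46,539,000.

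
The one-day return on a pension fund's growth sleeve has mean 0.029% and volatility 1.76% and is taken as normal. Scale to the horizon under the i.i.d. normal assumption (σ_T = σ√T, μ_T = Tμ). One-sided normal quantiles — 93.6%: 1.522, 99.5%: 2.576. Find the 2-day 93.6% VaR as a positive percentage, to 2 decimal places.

σ_{2d} = 1.76% × √2 = 2.489%; μ_{2d} = 2 × 0.029% = 0.058%.
VaR = −(0.058%) + 1.522 × 2.489% = 3.730%.

3.73%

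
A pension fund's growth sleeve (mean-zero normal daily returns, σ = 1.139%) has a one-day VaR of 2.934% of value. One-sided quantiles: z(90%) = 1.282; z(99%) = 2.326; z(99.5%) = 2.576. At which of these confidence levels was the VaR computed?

Implied z = VaR/σ = 2.934 / 1.139 = 2.576.
This matches z(99.5%) = 2.576.

99.5%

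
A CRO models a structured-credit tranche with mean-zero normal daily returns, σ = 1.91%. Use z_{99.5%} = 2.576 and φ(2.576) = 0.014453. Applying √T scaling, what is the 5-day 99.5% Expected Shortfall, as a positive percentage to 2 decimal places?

σ_{5d} = 1.91% × √5 = 4.271%.
ES multiplier = φ(z)/(1−α) = 0.014453/0.005 = 2.891.
ES = 4.271% × 2.891 = 12.347%.

12.35%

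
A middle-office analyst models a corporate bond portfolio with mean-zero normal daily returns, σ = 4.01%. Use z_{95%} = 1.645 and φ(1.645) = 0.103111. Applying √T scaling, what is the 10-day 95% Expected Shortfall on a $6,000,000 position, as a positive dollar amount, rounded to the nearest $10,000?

σ_{10d} = 4.01% × √10 = 12.681%.
ES multiplier = φ(z)/(1−α) = 0.103111/0.05 = 2.062.
ES = 12.681% × 2.062 = 26.148%; on $6,000,000: $1,568,880.

$1,570,000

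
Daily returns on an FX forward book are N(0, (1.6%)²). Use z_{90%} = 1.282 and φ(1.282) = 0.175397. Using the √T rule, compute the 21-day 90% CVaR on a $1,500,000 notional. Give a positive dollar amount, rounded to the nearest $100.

$192,900

σ_{21d} = 1.6% × √21 = 7.332%.
ES multiplier = φ(z)/(1−α) = 0.175397/0.1 = 1.754.
ES = 7.332% × 1.754 = 12.860%; on $1,500,000: $192,900.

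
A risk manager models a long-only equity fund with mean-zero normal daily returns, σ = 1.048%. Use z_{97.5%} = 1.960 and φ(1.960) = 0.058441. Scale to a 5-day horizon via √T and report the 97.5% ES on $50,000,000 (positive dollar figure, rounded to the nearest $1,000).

σ_{5d} = 1.048% × √5 = 2.343%.
ES multiplier = φ(z)/(1−α) = 0.058441/0.025 = 2.338.
ES = 2.343% × 2.338 = 5.478%; on $50,000,000: $2,739,000.

$2,739,000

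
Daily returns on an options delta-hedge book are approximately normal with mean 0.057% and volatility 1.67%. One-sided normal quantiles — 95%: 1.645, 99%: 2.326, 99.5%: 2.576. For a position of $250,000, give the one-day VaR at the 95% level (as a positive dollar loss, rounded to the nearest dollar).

$6,725

VaR = −μ + z·σ = −(0.057%) + 1.645 × 1.67% = 2.690%.
On $250,000: 0.02690 × $250,000 = $6,725.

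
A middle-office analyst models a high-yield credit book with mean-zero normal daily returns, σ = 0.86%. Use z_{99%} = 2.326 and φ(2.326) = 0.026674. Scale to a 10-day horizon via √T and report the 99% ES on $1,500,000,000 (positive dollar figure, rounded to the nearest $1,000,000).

σ_{10d} = 0.86% × √10 = 2.720%.
ES multiplier = φ(z)/(1−α) = 0.026674/0.01 = 2.667.
ES = 2.720% × 2.667 = 7.254%; on $1,500,000,000: $108,810,000.

$109,000,000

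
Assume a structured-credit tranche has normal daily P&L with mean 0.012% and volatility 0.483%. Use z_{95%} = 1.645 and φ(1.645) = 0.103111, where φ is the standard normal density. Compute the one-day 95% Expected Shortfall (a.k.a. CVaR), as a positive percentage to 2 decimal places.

0.98%

Tail multiplier: φ(z)/(1−α) = 0.103111 / 0.05 = 2.062.
ES = −(0.012%) + 0.483% × 2.062 = 0.984%.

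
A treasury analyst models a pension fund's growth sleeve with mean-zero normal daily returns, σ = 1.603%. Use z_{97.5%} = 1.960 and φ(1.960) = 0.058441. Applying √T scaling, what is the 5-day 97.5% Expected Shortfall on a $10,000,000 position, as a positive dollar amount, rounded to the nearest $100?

$837,900

σ_{5d} = 1.603% × √5 = 3.584%.
ES multiplier = φ(z)/(1−α) = 0.058441/0.025 = 2.338.
ES = 3.584% × 2.338 = 8.379%; on $10,000,000: $837,900.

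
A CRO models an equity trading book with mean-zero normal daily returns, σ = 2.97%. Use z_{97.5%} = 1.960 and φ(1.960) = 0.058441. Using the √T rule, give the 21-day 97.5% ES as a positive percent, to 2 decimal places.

31.82%

σ_{21d} = 2.97% × √21 = 13.610%.
ES multiplier = φ(z)/(1−α) = 0.058441/0.025 = 2.338.
ES = 13.610% × 2.338 = 31.820%.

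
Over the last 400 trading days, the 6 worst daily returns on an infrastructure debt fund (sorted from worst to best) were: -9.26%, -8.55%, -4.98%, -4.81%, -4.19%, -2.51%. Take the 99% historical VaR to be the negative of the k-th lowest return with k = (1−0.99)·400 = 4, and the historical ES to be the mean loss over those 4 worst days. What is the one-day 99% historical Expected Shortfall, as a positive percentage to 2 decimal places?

The 4 worst returns sum to -27.60%.
ES = −(-27.60%) / 4 = 6.9% ≈ 6.90%.

6.90%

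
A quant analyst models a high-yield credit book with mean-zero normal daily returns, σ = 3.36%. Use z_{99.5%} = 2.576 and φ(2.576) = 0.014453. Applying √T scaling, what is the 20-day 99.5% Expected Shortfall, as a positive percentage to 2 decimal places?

43.44%

σ_{20d} = 3.36% × √20 = 15.026%.
ES multiplier = φ(z)/(1−α) = 0.014453/0.005 = 2.891.
ES = 15.026% × 2.891 = 43.440%.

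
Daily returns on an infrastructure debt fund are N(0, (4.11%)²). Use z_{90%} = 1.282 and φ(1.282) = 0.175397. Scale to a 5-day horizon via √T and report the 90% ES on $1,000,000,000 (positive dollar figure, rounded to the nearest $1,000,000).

$161,000,000

σ_{5d} = 4.11% × √5 = 9.190%.
ES multiplier = φ(z)/(1−α) = 0.175397/0.1 = 1.754.
ES = 9.190% × 1.754 = 16.119%; on $1,000,000,000: $161,190,000.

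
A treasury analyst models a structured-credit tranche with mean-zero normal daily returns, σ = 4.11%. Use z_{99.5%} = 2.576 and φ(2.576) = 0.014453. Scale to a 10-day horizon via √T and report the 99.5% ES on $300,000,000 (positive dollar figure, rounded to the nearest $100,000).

σ_{10d} = 4.11% × √10 = 12.997%.
ES multiplier = φ(z)/(1−α) = 0.014453/0.005 = 2.891.
ES = 12.997% × 2.891 = 37.574%; on $300,000,000: $112,722,000.

$112,700,000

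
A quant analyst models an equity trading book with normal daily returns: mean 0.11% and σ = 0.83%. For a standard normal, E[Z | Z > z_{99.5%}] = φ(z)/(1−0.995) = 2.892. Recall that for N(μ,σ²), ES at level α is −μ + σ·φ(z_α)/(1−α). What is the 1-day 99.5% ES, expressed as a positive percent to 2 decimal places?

ES = −(0.11%) + 0.83% × 2.892 = 2.290%.

2.29%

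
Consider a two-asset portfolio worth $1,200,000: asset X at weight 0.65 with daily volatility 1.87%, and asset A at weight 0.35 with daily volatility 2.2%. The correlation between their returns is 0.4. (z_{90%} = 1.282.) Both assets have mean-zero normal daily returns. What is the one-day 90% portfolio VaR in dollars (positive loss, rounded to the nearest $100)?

$25,800

σ_p² = 0.65²·1.87² + 0.35²·2.2² + 2·0.4·0.65·0.35·1.87·2.2 = 2.8191 (%²).
σ_p = √2.8191 = 1.679%.
VaR = 1.282 × 1.679% = 2.152%; on $1,200,000 that is $25,824.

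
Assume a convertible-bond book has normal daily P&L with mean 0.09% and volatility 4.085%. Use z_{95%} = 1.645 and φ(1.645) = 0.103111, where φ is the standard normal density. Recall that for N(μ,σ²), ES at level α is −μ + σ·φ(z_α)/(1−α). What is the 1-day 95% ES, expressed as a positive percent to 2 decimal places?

Tail multiplier: φ(z)/(1−α) = 0.103111 / 0.05 = 2.062.
ES = −(0.09%) + 4.085% × 2.062 = 8.333%.

8.33%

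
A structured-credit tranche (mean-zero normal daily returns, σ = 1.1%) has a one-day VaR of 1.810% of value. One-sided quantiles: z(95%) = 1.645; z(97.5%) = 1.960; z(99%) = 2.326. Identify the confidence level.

Implied z = VaR/σ = 1.810 / 1.1 = 1.645.
This matches z(95%) = 1.645.

95%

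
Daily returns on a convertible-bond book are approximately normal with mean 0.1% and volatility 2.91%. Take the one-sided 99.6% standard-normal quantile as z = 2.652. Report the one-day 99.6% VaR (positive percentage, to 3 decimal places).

VaR = −μ + z·σ = −(0.1%) + 2.652 × 2.91% = 7.617%.

7.617%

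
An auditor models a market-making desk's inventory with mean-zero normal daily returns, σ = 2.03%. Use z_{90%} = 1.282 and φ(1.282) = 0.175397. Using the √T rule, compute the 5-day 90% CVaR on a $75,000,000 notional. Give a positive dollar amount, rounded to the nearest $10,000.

$5,970,000

σ_{5d} = 2.03% × √5 = 4.539%.
ES multiplier = φ(z)/(1−α) = 0.175397/0.1 = 1.754.
ES = 4.539% × 1.754 = 7.961%; on $75,000,000: $5,970,750.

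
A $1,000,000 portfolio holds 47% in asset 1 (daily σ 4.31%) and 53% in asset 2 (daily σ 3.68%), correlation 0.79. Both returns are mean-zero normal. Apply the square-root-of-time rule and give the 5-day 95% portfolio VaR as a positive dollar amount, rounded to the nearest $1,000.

σ_p = √(0.47²·4.31² + 0.53²·3.68² + 2·0.79·0.47·0.53·4.31·3.68) = 3.762%.
σ_{5d} = 3.762% × √5 = 8.412%.
z(95%) = 1.645.
VaR = 1.645 × 8.412% = 13.838%; on $1,000,000 that is $138,380.

$138,000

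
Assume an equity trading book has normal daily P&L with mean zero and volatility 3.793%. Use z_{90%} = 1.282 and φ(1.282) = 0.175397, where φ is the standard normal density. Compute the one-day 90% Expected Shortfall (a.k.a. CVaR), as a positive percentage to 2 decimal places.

6.65%

Tail multiplier: φ(z)/(1−α) = 0.175397 / 0.1 = 1.754.
ES = 3.793% × 1.754 = 6.653%.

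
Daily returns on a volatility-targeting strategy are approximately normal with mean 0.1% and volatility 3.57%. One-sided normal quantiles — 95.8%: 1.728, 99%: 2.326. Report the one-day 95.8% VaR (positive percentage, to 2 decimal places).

VaR = −μ + z·σ = −(0.1%) + 1.728 × 3.57% = 6.069%.

6.07%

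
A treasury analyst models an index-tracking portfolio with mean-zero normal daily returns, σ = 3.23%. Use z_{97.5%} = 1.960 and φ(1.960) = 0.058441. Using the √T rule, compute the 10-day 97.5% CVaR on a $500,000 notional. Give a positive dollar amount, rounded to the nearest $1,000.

σ_{10d} = 3.23% × √10 = 10.214%.
ES multiplier = φ(z)/(1−α) = 0.058441/0.025 = 2.338.
ES = 10.214% × 2.338 = 23.880%; on $500,000: $119,400.

$119,000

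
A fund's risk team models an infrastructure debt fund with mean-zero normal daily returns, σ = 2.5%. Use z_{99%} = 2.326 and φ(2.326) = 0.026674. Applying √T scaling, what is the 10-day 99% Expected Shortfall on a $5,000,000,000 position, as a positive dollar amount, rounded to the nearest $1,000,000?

σ_{10d} = 2.5% × √10 = 7.906%.
ES multiplier = φ(z)/(1−α) = 0.026674/0.01 = 2.667.
ES = 7.906% × 2.667 = 21.085%; on $5,000,000,000: $1,054,250,000.

$1,054,000,000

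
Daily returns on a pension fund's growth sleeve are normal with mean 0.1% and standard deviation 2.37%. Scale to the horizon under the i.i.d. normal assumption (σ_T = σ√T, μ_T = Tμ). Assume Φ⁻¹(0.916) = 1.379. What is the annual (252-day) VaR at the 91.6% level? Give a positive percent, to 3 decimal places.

σ_{252d} = 2.37% × √252 = 37.623%; μ_{252d} = 252 × 0.1% = 25.200%.
VaR = −(25.200%) + 1.379 × 37.623% = 26.682%.

26.682%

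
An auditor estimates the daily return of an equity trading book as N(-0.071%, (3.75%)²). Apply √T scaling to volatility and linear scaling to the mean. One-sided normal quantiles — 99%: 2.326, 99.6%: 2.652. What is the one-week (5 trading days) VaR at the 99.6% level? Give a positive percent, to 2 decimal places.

σ_{5d} = 3.75% × √5 = 8.385%; μ_{5d} = 5 × -0.071% = -0.355%.
VaR = −(-0.355%) + 2.652 × 8.385% = 22.592%.

22.59%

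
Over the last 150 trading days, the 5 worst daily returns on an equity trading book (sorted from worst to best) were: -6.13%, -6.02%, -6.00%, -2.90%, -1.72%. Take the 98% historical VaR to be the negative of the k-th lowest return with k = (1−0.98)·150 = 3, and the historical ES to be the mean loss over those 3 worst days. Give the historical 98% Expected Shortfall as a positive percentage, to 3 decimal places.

6.050%

The 3 worst returns sum to -18.15%.
ES = −(-18.15%) / 3 = 6.05% ≈ 6.050%.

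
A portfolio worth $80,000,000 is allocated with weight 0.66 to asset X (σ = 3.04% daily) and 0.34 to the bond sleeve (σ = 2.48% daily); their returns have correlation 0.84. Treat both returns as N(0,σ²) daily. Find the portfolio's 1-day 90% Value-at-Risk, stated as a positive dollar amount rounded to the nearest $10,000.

$2,820,000

σ_p² = 0.66²·3.04² + 0.34²·2.48² + 2·0.84·0.66·0.34·3.04·2.48 = 7.5788 (%²).
σ_p = √7.5788 = 2.753%.
At 90%, z = 1.282.
VaR = 1.282 × 2.753% = 3.529%; on $80,000,000 that is $2,823,200.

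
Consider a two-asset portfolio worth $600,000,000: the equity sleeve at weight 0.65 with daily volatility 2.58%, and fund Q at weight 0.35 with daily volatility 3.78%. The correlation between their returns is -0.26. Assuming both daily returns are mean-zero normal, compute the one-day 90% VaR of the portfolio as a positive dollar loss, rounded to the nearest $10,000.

$14,200,000

σ_p² = 0.65²·2.58² + 0.35²·3.78² + 2·-0.26·0.65·0.35·2.58·3.78 = 3.4089 (%²).
σ_p = √3.4089 = 1.846%.
At 90%, z = 1.282.
VaR = 1.282 × 1.846% = 2.367%; on $600,000,000 that is $14,202,000.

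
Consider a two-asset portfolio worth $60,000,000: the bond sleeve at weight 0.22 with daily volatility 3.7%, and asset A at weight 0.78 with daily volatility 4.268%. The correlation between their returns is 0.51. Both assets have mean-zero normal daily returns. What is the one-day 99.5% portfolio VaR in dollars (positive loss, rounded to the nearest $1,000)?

σ_p² = 0.22²·3.7² + 0.78²·4.268² + 2·0.51·0.22·0.78·3.7·4.268 = 14.5091 (%²).
σ_p = √14.5091 = 3.809%.
At 99.5%, z = 2.576.
VaR = 2.576 × 3.809% = 9.812%; on $60,000,000 that is $5,887,200.

$5,887,000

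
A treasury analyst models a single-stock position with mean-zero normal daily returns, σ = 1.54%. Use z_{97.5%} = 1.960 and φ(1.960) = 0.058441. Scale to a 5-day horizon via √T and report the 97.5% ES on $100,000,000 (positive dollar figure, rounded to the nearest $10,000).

σ_{5d} = 1.54% × √5 = 3.444%.
ES multiplier = φ(z)/(1−α) = 0.058441/0.025 = 2.338.
ES = 3.444% × 2.338 = 8.052%; on $100,000,000: $8,052,000.

$8,050,000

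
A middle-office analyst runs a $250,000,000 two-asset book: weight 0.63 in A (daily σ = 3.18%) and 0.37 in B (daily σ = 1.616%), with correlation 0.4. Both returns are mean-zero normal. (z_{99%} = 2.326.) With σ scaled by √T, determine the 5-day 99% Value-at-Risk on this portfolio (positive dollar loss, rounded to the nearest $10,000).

σ_p = √(0.63²·3.18² + 0.37²·1.616² + 2·0.4·0.63·0.37·3.18·1.616) = 2.309%.
σ_{5d} = 2.309% × √5 = 5.163%.
VaR = 2.326 × 5.163% = 12.009%; on $250,000,000 that is $30,022,500.

$30,020,000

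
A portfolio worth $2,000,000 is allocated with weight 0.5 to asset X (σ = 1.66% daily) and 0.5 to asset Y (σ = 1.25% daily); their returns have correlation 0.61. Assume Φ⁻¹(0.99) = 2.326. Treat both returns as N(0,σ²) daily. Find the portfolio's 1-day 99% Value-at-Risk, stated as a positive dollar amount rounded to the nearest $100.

σ_p² = 0.5²·1.66² + 0.5²·1.25² + 2·0.61·0.5·0.5·1.66·1.25 = 1.7124 (%²).
σ_p = √1.7124 = 1.309%.
VaR = 2.326 × 1.309% = 3.045%; on $2,000,000 that is $60,900.

$60,900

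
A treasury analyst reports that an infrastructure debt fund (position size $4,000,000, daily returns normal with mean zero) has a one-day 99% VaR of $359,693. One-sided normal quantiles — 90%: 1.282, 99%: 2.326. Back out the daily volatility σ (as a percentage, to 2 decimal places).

VaR as a fraction: $359,693 / $4,000,000 = 8.992%.
σ = VaR / z = 8.992% / 2.326 = 3.866%.

3.87%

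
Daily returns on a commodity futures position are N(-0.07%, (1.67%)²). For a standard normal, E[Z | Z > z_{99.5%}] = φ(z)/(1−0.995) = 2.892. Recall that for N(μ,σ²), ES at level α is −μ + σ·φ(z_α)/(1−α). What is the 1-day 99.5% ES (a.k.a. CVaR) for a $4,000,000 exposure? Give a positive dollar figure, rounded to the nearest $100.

$196,000

ES = −(-0.07%) + 1.67% × 2.892 = 4.900%.
On $4,000,000: 0.04900 × $4,000,000 = $196,000.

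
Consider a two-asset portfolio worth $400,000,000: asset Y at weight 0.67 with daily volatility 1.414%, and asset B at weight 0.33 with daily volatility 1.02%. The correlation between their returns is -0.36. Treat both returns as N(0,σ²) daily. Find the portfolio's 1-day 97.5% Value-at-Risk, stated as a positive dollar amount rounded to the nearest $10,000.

σ_p² = 0.67²·1.414² + 0.33²·1.02² + 2·-0.36·0.67·0.33·1.414·1.02 = 0.7812 (%²).
σ_p = √0.7812 = 0.884%.
At 97.5%, z = 1.960.
VaR = 1.960 × 0.884% = 1.733%; on $400,000,000 that is $6,932,000.

$6,930,000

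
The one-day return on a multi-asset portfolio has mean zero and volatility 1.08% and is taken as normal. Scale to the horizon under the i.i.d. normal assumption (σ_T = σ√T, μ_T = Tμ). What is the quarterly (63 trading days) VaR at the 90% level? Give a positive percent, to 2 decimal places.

At 90%, z = 1.282.
σ_{63d} = 1.08% × √63 = 8.572%.
VaR = 1.282 × 8.572% = 10.989%.

10.99%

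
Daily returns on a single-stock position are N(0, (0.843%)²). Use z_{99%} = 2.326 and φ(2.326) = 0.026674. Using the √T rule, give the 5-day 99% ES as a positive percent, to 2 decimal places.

5.03%

σ_{5d} = 0.843% × √5 = 1.885%.
ES multiplier = φ(z)/(1−α) = 0.026674/0.01 = 2.667.
ES = 1.885% × 2.667 = 5.027%.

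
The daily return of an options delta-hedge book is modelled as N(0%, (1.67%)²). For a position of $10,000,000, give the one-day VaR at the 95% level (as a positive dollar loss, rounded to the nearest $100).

At 95% one-sided, z = 1.645.
VaR = z·σ = 1.645 × 1.67% = 2.747%.
On $10,000,000: 0.02747 × $10,000,000 = $274,700.

$274,700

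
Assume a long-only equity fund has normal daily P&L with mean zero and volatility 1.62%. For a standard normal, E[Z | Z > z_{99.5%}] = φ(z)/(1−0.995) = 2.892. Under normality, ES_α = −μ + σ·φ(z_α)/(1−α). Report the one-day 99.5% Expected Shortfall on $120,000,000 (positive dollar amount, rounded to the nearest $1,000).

ES = 1.62% × 2.892 = 4.685%.
On $120,000,000: 0.04685 × $120,000,000 = $5,622,000.

$5,622,000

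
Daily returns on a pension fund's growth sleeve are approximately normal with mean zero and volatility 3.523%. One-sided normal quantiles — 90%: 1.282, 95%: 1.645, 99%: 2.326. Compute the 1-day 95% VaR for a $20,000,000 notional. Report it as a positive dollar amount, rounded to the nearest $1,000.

$1,159,000

VaR = z·σ = 1.645 × 3.523% = 5.795%.
On $20,000,000: 0.05795 × $20,000,000 = $1,159,000.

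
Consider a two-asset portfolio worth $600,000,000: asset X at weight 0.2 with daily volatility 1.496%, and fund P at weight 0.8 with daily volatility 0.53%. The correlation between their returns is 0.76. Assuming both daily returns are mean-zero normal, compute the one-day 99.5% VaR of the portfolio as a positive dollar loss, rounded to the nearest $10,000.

σ_p² = 0.2²·1.496² + 0.8²·0.53² + 2·0.76·0.2·0.8·1.496·0.53 = 0.4621 (%²).
σ_p = √0.4621 = 0.680%.
At 99.5%, z = 2.576.
VaR = 2.576 × 0.680% = 1.752%; on $600,000,000 that is $10,512,000.

$10,510,000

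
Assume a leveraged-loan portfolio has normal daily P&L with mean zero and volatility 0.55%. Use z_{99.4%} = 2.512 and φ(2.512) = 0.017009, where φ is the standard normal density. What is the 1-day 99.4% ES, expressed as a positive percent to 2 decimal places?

Tail multiplier: φ(z)/(1−α) = 0.017009 / 0.006 = 2.835.
ES = 0.55% × 2.835 = 1.559%.

1.56%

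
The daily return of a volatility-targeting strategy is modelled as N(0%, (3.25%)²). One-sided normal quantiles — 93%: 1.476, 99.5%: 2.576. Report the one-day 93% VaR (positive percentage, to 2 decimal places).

VaR = z·σ = 1.476 × 3.25% = 4.797%.

4.80%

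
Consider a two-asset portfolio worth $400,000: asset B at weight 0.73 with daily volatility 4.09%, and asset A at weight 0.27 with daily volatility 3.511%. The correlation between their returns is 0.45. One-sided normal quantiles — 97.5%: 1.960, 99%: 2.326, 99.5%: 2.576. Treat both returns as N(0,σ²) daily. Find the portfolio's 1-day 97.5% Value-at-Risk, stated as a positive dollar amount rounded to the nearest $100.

$27,600

σ_p² = 0.73²·4.09² + 0.27²·3.511² + 2·0.45·0.73·0.27·4.09·3.511 = 12.3604 (%²).
σ_p = √12.3604 = 3.516%.
VaR = 1.960 × 3.516% = 6.891%; on $400,000 that is $27,564.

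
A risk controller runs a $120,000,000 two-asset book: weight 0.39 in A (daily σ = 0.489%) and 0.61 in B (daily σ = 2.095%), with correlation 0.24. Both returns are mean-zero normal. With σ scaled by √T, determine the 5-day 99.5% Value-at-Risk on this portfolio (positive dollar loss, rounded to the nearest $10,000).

σ_p = √(0.39²·0.489² + 0.61²·2.095² + 2·0.24·0.39·0.61·0.489·2.095) = 1.337%.
σ_{5d} = 1.337% × √5 = 2.990%.
z(99.5%) = 2.576.
VaR = 2.576 × 2.990% = 7.702%; on $120,000,000 that is $9,242,400.

$9,240,000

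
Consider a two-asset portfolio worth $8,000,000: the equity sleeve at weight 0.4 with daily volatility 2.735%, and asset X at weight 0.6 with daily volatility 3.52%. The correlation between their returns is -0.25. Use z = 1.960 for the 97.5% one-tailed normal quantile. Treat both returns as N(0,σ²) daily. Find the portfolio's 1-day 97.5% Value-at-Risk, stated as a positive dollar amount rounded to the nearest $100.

$332,700

σ_p² = 0.4²·2.735² + 0.6²·3.52² + 2·-0.25·0.4·0.6·2.735·3.52 = 4.5021 (%²).
σ_p = √4.5021 = 2.122%.
VaR = 1.960 × 2.122% = 4.159%; on $8,000,000 that is $332,720.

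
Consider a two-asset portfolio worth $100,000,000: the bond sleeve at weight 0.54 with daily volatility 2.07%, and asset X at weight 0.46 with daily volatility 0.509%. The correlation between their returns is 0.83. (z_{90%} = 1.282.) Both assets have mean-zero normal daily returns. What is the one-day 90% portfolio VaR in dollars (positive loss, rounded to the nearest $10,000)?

$1,690,000

σ_p² = 0.54²·2.07² + 0.46²·0.509² + 2·0.83·0.54·0.46·2.07·0.509 = 1.7388 (%²).
σ_p = √1.7388 = 1.319%.
VaR = 1.282 × 1.319% = 1.691%; on $100,000,000 that is $1,691,000.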